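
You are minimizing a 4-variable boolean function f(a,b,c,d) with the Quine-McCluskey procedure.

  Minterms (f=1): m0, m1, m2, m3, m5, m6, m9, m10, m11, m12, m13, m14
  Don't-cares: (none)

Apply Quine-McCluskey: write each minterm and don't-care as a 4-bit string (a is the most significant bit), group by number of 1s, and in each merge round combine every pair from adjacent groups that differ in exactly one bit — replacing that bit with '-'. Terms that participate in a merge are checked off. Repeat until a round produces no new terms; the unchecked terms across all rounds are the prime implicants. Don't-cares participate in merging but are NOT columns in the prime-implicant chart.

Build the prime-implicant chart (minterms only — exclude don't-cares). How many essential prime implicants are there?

3

size-2^0 implicants → 0000(✓)  0001(✓)  0010(✓)  0011(✓)  0101(✓)  0110(✓)  1001(✓)  1010(✓)  1011(✓)  1100(✓)  1101(✓)  1110(✓)
size-2^1 implicants → -001(✓)  -010(✓)  -011(✓)  -101(✓)  -110(✓)  0-01(✓)  0-10(✓)  00-0(✓)  00-1(✓)  000-(✓)  001-(✓)  1-01(✓)  1-10(✓)  10-1(✓)  101-(✓)  11-0  110-
size-2^2 implicants → --01  --10  -0-1  -01-  00--
Unchecked terms (primes): --01, --10, -0-1, -01-, 00--, 11-0, 110-
Minterm coverage:
  m0 ⊆ 00-- [E]
  m1 ⊆ --01,-0-1,00--
  m2 ⊆ --10,-01-,00--
  m3 ⊆ -0-1,-01-,00--
  m5 ⊆ --01 [E]
  m6 ⊆ --10 [E]
  m9 ⊆ --01,-0-1
  m10 ⊆ --10,-01-
  m11 ⊆ -0-1,-01-
  m12 ⊆ 11-0,110-
  m13 ⊆ --01,110-
  m14 ⊆ --10,11-0
E = {--01, --10, 00--}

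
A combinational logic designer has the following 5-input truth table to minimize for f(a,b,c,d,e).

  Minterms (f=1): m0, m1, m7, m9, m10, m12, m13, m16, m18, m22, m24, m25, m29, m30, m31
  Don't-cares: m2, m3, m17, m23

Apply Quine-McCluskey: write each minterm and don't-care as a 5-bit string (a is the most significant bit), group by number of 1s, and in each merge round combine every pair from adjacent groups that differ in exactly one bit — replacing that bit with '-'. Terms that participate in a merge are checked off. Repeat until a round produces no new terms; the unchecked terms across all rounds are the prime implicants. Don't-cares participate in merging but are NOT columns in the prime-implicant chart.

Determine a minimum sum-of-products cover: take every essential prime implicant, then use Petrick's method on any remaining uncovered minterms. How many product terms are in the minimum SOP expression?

Round 0: 00000✓ 00001✓ 00010✓ 00011✓ 00111✓ 01001✓ 01010✓ 01100✓ 01101✓ 10000✓ 10001✓ 10010✓ 10110✓ 10111✓ 11000✓ 11001✓ 11101✓ 11110✓ 11111✓
Round 1: -0000✓ -0001✓ -0010✓ -0111 -1001✓ -1101✓ 0-001✓ 0-010 00-11 000-0✓ 000-1✓ 0000-✓ 0001-✓ 01-01✓ 0110- 1-000✓ 1-001✓ 1-110✓ 1-111✓ 10-10 100-0✓ 1000-✓ 1011-✓ 11-01✓ 1100-✓ 111-1 1111-✓
Round 2: --001 -00-0 -000- -1-01 000-- 1-00- 1-11-
PIs = {--001, -00-0, -000-, -0111, -1-01, 0-010, 00-11, 000--, 0110-, 1-00-, 1-11-, 10-10, 111-1}
Coverage chart:
  m0: -00-0,-000-,000--
  m1: --001,-000-,000--
  m7: -0111,00-11
  m9: --001,-1-01
  m10: 0-010 ←essential
  m12: 0110- ←essential
  m13: -1-01,0110-
  m16: -00-0,-000-,1-00-
  m18: -00-0,10-10
  m22: 1-11-,10-10
  m24: 1-00- ←essential
  m25: --001,-1-01,1-00-
  m29: -1-01,111-1
  m30: 1-11- ←essential
  m31: 1-11-,111-1
Essential: 0-010, 0110-, 1-00-, 1-11-
Petrick residual → --001, -00-0, -0111, -1-01
Min cover (8 terms): c'd'e + b'c'e' + b'cde + bd'e + a'c'de' + a'bcd' + ac'd' + acd

8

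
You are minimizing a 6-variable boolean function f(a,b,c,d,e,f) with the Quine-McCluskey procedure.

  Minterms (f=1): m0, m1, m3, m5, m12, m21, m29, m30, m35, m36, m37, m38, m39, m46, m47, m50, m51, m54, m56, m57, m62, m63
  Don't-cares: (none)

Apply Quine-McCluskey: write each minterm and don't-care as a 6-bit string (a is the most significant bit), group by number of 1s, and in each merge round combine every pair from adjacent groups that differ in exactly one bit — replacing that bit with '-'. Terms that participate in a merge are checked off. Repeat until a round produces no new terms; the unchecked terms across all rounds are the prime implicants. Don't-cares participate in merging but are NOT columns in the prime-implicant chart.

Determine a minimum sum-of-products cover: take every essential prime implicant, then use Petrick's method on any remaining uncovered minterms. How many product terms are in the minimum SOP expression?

11

[col 0] 000000*, 000001*, 000011*, 000101*, 001100, 010101*, 011101*, 011110*, 100011*, 100100*, 100101*, 100110*, 100111*, 101110*, 101111*, 110010*, 110011*, 110110*, 111000*, 111001*, 111110*, 111111*
[col 1] -00011, -00101, -11110, 0-0101, 000-01, 0000-1, 00000-, 01-101, 1-0011, 1-0110*, 1-1110*, 1-1111*, 10-110*, 10-111*, 100-11, 1001-0*, 1001-1*, 10010-*, 10011-*, 10111-*, 11-110*, 110-10, 11001-, 11100-, 11111-*
[col 2] 1--110, 1-111-, 10-11-, 1001--
Prime implicants: -00011, -00101, -11110, 0-0101, 000-01, 0000-1, 00000-, 001100, 01-101, 1--110, 1-0011, 1-111-, 10-11-, 100-11, 1001--, 110-10, 11001-, 11100-
PI chart (minterm → PIs covering it):
  0 | 00000-  (sole → essential)
  1 | 000-01,0000-1,00000-
  3 | -00011,0000-1
  5 | -00101,0-0101,000-01
  12 | 001100  (sole → essential)
  21 | 0-0101,01-101
  29 | 01-101  (sole → essential)
  30 | -11110  (sole → essential)
  35 | -00011,1-0011,100-11
  36 | 1001--  (sole → essential)
  37 | -00101,1001--
  38 | 1--110,10-11-,1001--
  39 | 10-11-,100-11,1001--
  46 | 1--110,1-111-,10-11-
  47 | 1-111-,10-11-
  50 | 110-10,11001-
  51 | 1-0011,11001-
  54 | 1--110,110-10
  56 | 11100-  (sole → essential)
  57 | 11100-  (sole → essential)
  62 | -11110,1--110,1-111-
  63 | 1-111-  (sole → essential)
Essential prime implicants: -11110, 00000-, 001100, 01-101, 1-111-, 1001--, 11100-
Petrick residual → -00011, -00101, 1--110, 11001-
Minimum SOP uses 11 PIs: b'c'd'ef + b'c'de'f + bcdef' + a'b'c'd'e' + a'b'cde'f' + a'bde'f + adef' + acde + ab'c'd + abc'd'e + abcd'e'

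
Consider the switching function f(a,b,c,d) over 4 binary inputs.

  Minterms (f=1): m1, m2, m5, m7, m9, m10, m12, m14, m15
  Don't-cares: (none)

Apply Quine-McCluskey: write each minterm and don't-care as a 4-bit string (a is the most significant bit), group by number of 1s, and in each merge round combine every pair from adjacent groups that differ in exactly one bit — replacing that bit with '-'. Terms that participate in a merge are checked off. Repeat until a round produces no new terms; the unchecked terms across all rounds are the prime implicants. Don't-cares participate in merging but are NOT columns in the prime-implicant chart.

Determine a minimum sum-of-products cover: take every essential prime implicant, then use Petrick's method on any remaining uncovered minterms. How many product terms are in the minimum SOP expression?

5

[col 0] 0001*, 0010*, 0101*, 0111*, 1001*, 1010*, 1100*, 1110*, 1111*
[col 1] -001, -010, -111, 0-01, 01-1, 1-10, 11-0, 111-
Prime implicants: -001, -010, -111, 0-01, 01-1, 1-10, 11-0, 111-
PI chart (minterm → PIs covering it):
  1 | -001,0-01
  2 | -010  (sole → essential)
  5 | 0-01,01-1
  7 | -111,01-1
  9 | -001  (sole → essential)
  10 | -010,1-10
  12 | 11-0  (sole → essential)
  14 | 1-10,11-0,111-
  15 | -111,111-
Essential prime implicants: -001, -010, 11-0
Petrick residual → -111, 0-01
Minimum SOP uses 5 PIs: b'c'd + b'cd' + bcd + a'c'd + abd'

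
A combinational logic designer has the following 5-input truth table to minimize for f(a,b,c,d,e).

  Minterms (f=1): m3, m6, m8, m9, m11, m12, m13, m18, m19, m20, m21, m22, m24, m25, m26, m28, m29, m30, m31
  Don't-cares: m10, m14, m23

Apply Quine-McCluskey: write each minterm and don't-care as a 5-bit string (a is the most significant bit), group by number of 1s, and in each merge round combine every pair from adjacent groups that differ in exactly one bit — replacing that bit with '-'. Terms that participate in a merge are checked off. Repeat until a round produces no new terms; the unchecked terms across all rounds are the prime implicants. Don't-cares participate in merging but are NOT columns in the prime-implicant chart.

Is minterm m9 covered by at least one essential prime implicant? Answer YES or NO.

YES

size-2^0 implicants → 00011(✓)  00110(✓)  01000(✓)  01001(✓)  01010(✓)  01011(✓)  01100(✓)  01101(✓)  01110(✓)  10010(✓)  10011(✓)  10100(✓)  10101(✓)  10110(✓)  10111(✓)  11000(✓)  11001(✓)  11010(✓)  11100(✓)  11101(✓)  11110(✓)  11111(✓)
size-2^1 implicants → -0011  -0110(✓)  -1000(✓)  -1001(✓)  -1010(✓)  -1100(✓)  -1101(✓)  -1110(✓)  0-011  0-110(✓)  01-00(✓)  01-01(✓)  01-10(✓)  010-0(✓)  010-1(✓)  0100-(✓)  0101-(✓)  011-0(✓)  0110-(✓)  1-010(✓)  1-100(✓)  1-101(✓)  1-110(✓)  1-111(✓)  10-10(✓)  10-11(✓)  1001-(✓)  101-0(✓)  101-1(✓)  1010-(✓)  1011-(✓)  11-00(✓)  11-01(✓)  11-10(✓)  110-0(✓)  1100-(✓)  111-0(✓)  111-1(✓)  1110-(✓)  1111-(✓)
size-2^2 implicants → --110  -1-00(✓)  -1-01(✓)  -1-10(✓)  -10-0(✓)  -100-(✓)  -11-0(✓)  -110-(✓)  01--0(✓)  01-0-(✓)  010--  1--10  1-1-0(✓)  1-1-1(✓)  1-10-(✓)  1-11-(✓)  10-1-  101--(✓)  11--0(✓)  11-0-(✓)  111--(✓)
size-2^3 implicants → -1--0  -1-0-  1-1--
Unchecked terms (primes): --110, -0011, -1--0, -1-0-, 0-011, 010--, 1--10, 1-1--, 10-1-
Minterm coverage:
  m3 ⊆ -0011,0-011
  m6 ⊆ --110 [E]
  m8 ⊆ -1--0,-1-0-,010--
  m9 ⊆ -1-0-,010--
  m11 ⊆ 0-011,010--
  m12 ⊆ -1--0,-1-0-
  m13 ⊆ -1-0- [E]
  m18 ⊆ 1--10,10-1-
  m19 ⊆ -0011,10-1-
  m20 ⊆ 1-1-- [E]
  m21 ⊆ 1-1-- [E]
  m22 ⊆ --110,1--10,1-1--,10-1-
  m24 ⊆ -1--0,-1-0-
  m25 ⊆ -1-0- [E]
  m26 ⊆ -1--0,1--10
  m28 ⊆ -1--0,-1-0-,1-1--
  m29 ⊆ -1-0-,1-1--
  m30 ⊆ --110,-1--0,1--10,1-1--
  m31 ⊆ 1-1-- [E]
E = {--110, -1-0-, 1-1--}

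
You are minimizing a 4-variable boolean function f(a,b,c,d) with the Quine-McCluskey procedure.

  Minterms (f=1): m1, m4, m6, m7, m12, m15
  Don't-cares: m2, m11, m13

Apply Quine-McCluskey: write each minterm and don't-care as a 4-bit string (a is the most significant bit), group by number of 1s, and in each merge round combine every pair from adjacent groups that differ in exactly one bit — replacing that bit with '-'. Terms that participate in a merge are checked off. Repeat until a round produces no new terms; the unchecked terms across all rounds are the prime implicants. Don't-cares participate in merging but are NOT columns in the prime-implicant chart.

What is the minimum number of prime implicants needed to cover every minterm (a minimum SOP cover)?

4

size-2^0 implicants → 0001  0010(✓)  0100(✓)  0110(✓)  0111(✓)  1011(✓)  1100(✓)  1101(✓)  1111(✓)
size-2^1 implicants → -100  -111  0-10  01-0  011-  1-11  11-1  110-
Unchecked terms (primes): -100, -111, 0-10, 0001, 01-0, 011-, 1-11, 11-1, 110-
Minterm coverage:
  m1 ⊆ 0001 [E]
  m4 ⊆ -100,01-0
  m6 ⊆ 0-10,01-0,011-
  m7 ⊆ -111,011-
  m12 ⊆ -100,110-
  m15 ⊆ -111,1-11,11-1
E = {0001}
Petrick residual → -100, -111, 0-10
Cover = bc'd' + bcd + a'cd' + a'b'c'd  |cover|=4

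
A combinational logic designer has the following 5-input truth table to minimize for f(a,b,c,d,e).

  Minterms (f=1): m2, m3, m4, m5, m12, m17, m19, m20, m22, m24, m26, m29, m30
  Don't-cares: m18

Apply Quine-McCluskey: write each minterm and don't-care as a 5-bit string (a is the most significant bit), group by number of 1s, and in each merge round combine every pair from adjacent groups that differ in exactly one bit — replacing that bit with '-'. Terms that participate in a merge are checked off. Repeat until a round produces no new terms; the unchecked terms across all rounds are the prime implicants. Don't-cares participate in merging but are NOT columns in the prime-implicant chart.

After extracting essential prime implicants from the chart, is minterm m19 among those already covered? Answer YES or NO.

YES

size-2^0 implicants → 00010(✓)  00011(✓)  00100(✓)  00101(✓)  01100(✓)  10001(✓)  10010(✓)  10011(✓)  10100(✓)  10110(✓)  11000(✓)  11010(✓)  11101  11110(✓)
size-2^1 implicants → -0010(✓)  -0011(✓)  -0100  0-100  0001-(✓)  0010-  1-010(✓)  1-110(✓)  10-10(✓)  100-1  1001-(✓)  101-0  11-10(✓)  110-0
size-2^2 implicants → -001-  1--10
Unchecked terms (primes): -001-, -0100, 0-100, 0010-, 1--10, 100-1, 101-0, 110-0, 11101
Minterm coverage:
  m2 ⊆ -001- [E]
  m3 ⊆ -001- [E]
  m4 ⊆ -0100,0-100,0010-
  m5 ⊆ 0010- [E]
  m12 ⊆ 0-100 [E]
  m17 ⊆ 100-1 [E]
  m19 ⊆ -001-,100-1
  m20 ⊆ -0100,101-0
  m22 ⊆ 1--10,101-0
  m24 ⊆ 110-0 [E]
  m26 ⊆ 1--10,110-0
  m29 ⊆ 11101 [E]
  m30 ⊆ 1--10 [E]
E = {-001-, 0-100, 0010-, 1--10, 100-1, 110-0, 11101}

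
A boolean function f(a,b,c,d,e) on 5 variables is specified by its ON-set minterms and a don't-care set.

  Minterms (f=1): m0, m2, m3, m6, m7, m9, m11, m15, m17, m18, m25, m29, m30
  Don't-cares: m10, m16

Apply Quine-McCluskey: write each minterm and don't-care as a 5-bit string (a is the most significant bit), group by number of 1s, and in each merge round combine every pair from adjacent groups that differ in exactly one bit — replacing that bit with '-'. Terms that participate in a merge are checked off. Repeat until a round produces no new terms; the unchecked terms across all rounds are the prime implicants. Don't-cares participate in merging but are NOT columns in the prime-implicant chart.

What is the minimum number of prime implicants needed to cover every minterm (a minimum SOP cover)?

size-2^0 implicants → 00000(✓)  00010(✓)  00011(✓)  00110(✓)  00111(✓)  01001(✓)  01010(✓)  01011(✓)  01111(✓)  10000(✓)  10001(✓)  10010(✓)  11001(✓)  11101(✓)  11110
size-2^1 implicants → -0000(✓)  -0010(✓)  -1001  0-010(✓)  0-011(✓)  0-111(✓)  00-10(✓)  00-11(✓)  000-0(✓)  0001-(✓)  0011-(✓)  01-11(✓)  010-1  0101-(✓)  1-001  100-0(✓)  1000-  11-01
size-2^2 implicants → -00-0  0--11  0-01-  00-1-
Unchecked terms (primes): -00-0, -1001, 0--11, 0-01-, 00-1-, 010-1, 1-001, 1000-, 11-01, 11110
Minterm coverage:
  m0 ⊆ -00-0 [E]
  m2 ⊆ -00-0,0-01-,00-1-
  m3 ⊆ 0--11,0-01-,00-1-
  m6 ⊆ 00-1- [E]
  m7 ⊆ 0--11,00-1-
  m9 ⊆ -1001,010-1
  m11 ⊆ 0--11,0-01-,010-1
  m15 ⊆ 0--11 [E]
  m17 ⊆ 1-001,1000-
  m18 ⊆ -00-0 [E]
  m25 ⊆ -1001,1-001,11-01
  m29 ⊆ 11-01 [E]
  m30 ⊆ 11110 [E]
E = {-00-0, 0--11, 00-1-, 11-01, 11110}
Petrick residual → -1001, 1-001
Cover = b'c'e' + bc'd'e + a'de + a'b'd + ac'd'e + abd'e + abcde'  |cover|=7

7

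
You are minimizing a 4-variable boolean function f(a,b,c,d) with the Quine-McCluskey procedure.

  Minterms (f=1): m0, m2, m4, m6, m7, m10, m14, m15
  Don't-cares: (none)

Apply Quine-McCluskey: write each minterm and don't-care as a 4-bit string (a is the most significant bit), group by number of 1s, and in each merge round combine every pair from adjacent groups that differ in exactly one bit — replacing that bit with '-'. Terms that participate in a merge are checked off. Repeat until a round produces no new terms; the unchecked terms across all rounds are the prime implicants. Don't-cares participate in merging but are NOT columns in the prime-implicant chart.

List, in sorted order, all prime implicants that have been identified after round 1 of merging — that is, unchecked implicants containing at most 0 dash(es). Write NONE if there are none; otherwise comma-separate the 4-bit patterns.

NONE

Round 0: 0000✓ 0010✓ 0100✓ 0110✓ 0111✓ 1010✓ 1110✓ 1111✓
Round 1: -010✓ -110✓ -111✓ 0-00✓ 0-10✓ 00-0✓ 01-0✓ 011-✓ 1-10✓ 111-✓
Round 2: --10 -11- 0--0
PIs = {--10, -11-, 0--0}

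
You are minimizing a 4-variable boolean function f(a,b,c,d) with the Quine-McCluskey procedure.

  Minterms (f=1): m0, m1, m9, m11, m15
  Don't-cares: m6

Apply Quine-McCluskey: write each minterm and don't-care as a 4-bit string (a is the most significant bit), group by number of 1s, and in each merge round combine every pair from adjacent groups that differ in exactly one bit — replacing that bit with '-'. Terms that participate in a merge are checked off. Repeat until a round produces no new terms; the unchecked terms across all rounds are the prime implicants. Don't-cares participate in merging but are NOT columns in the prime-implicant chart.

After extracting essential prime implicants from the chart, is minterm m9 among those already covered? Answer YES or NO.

NO

Round 0: 0000✓ 0001✓ 0110 1001✓ 1011✓ 1111✓
Round 1: -001 000- 1-11 10-1
PIs = {-001, 000-, 0110, 1-11, 10-1}
Coverage chart:
  m0: 000- ←essential
  m1: -001,000-
  m9: -001,10-1
  m11: 1-11,10-1
  m15: 1-11 ←essential
Essential: 000-, 1-11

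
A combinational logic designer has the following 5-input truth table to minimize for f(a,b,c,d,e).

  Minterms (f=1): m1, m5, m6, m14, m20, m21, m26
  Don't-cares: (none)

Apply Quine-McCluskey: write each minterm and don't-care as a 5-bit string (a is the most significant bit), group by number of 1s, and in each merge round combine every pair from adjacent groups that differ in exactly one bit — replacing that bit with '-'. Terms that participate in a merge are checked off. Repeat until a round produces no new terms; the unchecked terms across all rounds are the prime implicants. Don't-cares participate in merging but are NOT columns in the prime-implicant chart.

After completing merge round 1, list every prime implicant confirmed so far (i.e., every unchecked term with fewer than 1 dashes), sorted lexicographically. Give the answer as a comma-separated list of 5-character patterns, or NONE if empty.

11010

Round 0: 00001✓ 00101✓ 00110✓ 01110✓ 10100✓ 10101✓ 11010
Round 1: -0101 0-110 00-01 1010-
PIs = {-0101, 0-110, 00-01, 1010-, 11010}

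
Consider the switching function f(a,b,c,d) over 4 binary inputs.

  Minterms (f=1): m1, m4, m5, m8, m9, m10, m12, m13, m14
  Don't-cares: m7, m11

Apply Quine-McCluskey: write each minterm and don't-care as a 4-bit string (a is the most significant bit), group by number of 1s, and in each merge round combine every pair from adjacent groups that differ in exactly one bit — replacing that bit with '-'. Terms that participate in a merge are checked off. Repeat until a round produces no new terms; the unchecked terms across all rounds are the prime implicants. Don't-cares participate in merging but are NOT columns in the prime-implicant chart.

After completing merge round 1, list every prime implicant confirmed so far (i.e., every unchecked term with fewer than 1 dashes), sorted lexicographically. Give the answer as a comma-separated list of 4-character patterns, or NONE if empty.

size-2^0 implicants → 0001(✓)  0100(✓)  0101(✓)  0111(✓)  1000(✓)  1001(✓)  1010(✓)  1011(✓)  1100(✓)  1101(✓)  1110(✓)
size-2^1 implicants → -001(✓)  -100(✓)  -101(✓)  0-01(✓)  01-1  010-(✓)  1-00(✓)  1-01(✓)  1-10(✓)  10-0(✓)  10-1(✓)  100-(✓)  101-(✓)  11-0(✓)  110-(✓)
size-2^2 implicants → --01  -10-  1--0  1-0-  10--
Unchecked terms (primes): --01, -10-, 01-1, 1--0, 1-0-, 10--

NONE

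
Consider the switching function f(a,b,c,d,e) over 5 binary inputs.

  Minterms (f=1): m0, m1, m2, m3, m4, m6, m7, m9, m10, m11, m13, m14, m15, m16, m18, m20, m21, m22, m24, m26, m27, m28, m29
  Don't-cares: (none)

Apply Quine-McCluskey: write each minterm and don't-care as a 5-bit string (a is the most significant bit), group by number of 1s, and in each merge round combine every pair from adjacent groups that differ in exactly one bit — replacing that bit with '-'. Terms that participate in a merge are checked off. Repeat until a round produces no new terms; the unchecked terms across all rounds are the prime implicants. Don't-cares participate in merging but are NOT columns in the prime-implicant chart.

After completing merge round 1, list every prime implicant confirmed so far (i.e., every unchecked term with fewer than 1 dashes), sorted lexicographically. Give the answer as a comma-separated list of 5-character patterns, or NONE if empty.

NONE

size-2^0 implicants → 00000(✓)  00001(✓)  00010(✓)  00011(✓)  00100(✓)  00110(✓)  00111(✓)  01001(✓)  01010(✓)  01011(✓)  01101(✓)  01110(✓)  01111(✓)  10000(✓)  10010(✓)  10100(✓)  10101(✓)  10110(✓)  11000(✓)  11010(✓)  11011(✓)  11100(✓)  11101(✓)
size-2^1 implicants → -0000(✓)  -0010(✓)  -0100(✓)  -0110(✓)  -1010(✓)  -1011(✓)  -1101  0-001(✓)  0-010(✓)  0-011(✓)  0-110(✓)  0-111(✓)  00-00(✓)  00-10(✓)  00-11(✓)  000-0(✓)  000-1(✓)  0000-(✓)  0001-(✓)  001-0(✓)  0011-(✓)  01-01(✓)  01-10(✓)  01-11(✓)  010-1(✓)  0101-(✓)  011-1(✓)  0111-(✓)  1-000(✓)  1-010(✓)  1-100(✓)  1-101(✓)  10-00(✓)  10-10(✓)  100-0(✓)  101-0(✓)  1010-(✓)  11-00(✓)  110-0(✓)  1101-(✓)  1110-(✓)
size-2^2 implicants → --010  -0-00(✓)  -0-10(✓)  -00-0(✓)  -01-0(✓)  -101-  0--10(✓)  0--11(✓)  0-0-1  0-01-(✓)  0-11-(✓)  00--0(✓)  00-1-(✓)  000--  01--1  01-1-(✓)  1--00  1-0-0  1-10-  10--0(✓)
size-2^3 implicants → -0--0  0--1-
Unchecked terms (primes): --010, -0--0, -101-, -1101, 0--1-, 0-0-1, 000--, 01--1, 1--00, 1-0-0, 1-10-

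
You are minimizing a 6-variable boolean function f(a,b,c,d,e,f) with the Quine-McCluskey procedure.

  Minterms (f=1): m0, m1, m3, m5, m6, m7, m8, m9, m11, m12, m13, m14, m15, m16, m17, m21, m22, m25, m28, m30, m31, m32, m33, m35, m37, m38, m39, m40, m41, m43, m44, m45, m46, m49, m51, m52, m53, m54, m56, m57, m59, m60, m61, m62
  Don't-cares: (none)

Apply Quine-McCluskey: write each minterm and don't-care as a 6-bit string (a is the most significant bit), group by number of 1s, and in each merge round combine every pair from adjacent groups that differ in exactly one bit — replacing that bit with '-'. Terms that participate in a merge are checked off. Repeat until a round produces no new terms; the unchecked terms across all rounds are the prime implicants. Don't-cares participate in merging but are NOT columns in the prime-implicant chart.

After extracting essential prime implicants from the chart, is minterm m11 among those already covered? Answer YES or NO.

NO

size-2^0 implicants → 000000(✓)  000001(✓)  000011(✓)  000101(✓)  000110(✓)  000111(✓)  001000(✓)  001001(✓)  001011(✓)  001100(✓)  001101(✓)  001110(✓)  001111(✓)  010000(✓)  010001(✓)  010101(✓)  010110(✓)  011001(✓)  011100(✓)  011110(✓)  011111(✓)  100000(✓)  100001(✓)  100011(✓)  100101(✓)  100110(✓)  100111(✓)  101000(✓)  101001(✓)  101011(✓)  101100(✓)  101101(✓)  101110(✓)  110001(✓)  110011(✓)  110100(✓)  110101(✓)  110110(✓)  111000(✓)  111001(✓)  111011(✓)  111100(✓)  111101(✓)  111110(✓)
size-2^1 implicants → -00000(✓)  -00001(✓)  -00011(✓)  -00101(✓)  -00110(✓)  -00111(✓)  -01000(✓)  -01001(✓)  -01011(✓)  -01100(✓)  -01101(✓)  -01110(✓)  -10001(✓)  -10101(✓)  -10110(✓)  -11001(✓)  -11100(✓)  -11110(✓)  0-0000(✓)  0-0001(✓)  0-0101(✓)  0-0110(✓)  0-1001(✓)  0-1100(✓)  0-1110(✓)  0-1111(✓)  00-000(✓)  00-001(✓)  00-011(✓)  00-101(✓)  00-110(✓)  00-111(✓)  000-01(✓)  000-11(✓)  0000-1(✓)  00000-(✓)  0001-1(✓)  00011-(✓)  001-00(✓)  001-01(✓)  001-11(✓)  0010-1(✓)  00100-(✓)  0011-0(✓)  0011-1(✓)  00110-(✓)  00111-(✓)  01-001(✓)  01-110(✓)  010-01(✓)  01000-(✓)  0111-0(✓)  01111-(✓)  1-0001(✓)  1-0011(✓)  1-0101(✓)  1-0110(✓)  1-1000(✓)  1-1001(✓)  1-1011(✓)  1-1100(✓)  1-1101(✓)  1-1110(✓)  10-000(✓)  10-001(✓)  10-011(✓)  10-101(✓)  10-110(✓)  100-01(✓)  100-11(✓)  1000-1(✓)  10000-(✓)  1001-1(✓)  10011-(✓)  101-00(✓)  101-01(✓)  1010-1(✓)  10100-(✓)  1011-0(✓)  10110-(✓)  11-001(✓)  11-011(✓)  11-100(✓)  11-101(✓)  11-110(✓)  110-01(✓)  1100-1(✓)  1101-0(✓)  11010-(✓)  111-00(✓)  111-01(✓)  1110-1(✓)  11100-(✓)  1111-0(✓)  11110-(✓)
size-2^2 implicants → --0001(✓)  --0101(✓)  --0110(✓)  --1001(✓)  --1100(✓)  --1110(✓)  -0-000(✓)  -0-001(✓)  -0-011(✓)  -0-101(✓)  -0-110(✓)  -00-01(✓)  -00-11(✓)  -000-1(✓)  -0000-(✓)  -001-1(✓)  -0011-  -01-00(✓)  -01-01(✓)  -010-1(✓)  -0100-(✓)  -011-0(✓)  -0110-(✓)  -1-001(✓)  -1-110(✓)  -10-01(✓)  -111-0(✓)  0--001(✓)  0--110(✓)  0-0-01(✓)  0-000-  0-11-0(✓)  0-111-  00--01(✓)  00--11(✓)  00-0-1(✓)  00-00-(✓)  00-1-1(✓)  00-11-  000--1(✓)  001--1(✓)  001-0-(✓)  0011--  1--001(✓)  1--011(✓)  1--101(✓)  1--110(✓)  1-0-01(✓)  1-00-1(✓)  1-1-00(✓)  1-1-01(✓)  1-10-1(✓)  1-100-(✓)  1-11-0(✓)  1-110-(✓)  10--01(✓)  10-0-1(✓)  10-00-(✓)  100--1(✓)  101-0-(✓)  11--01(✓)  11-0-1(✓)  11-1-0  11-10-  111-0-(✓)
size-2^3 implicants → ---001  ---110  --0-01  --11-0  -0--01  -0-0-1  -0-00-  -00--1  -01-0-  00---1  1---01  1--0-1  1-1-0-
Unchecked terms (primes): ---001, ---110, --0-01, --11-0, -0--01, -0-0-1, -0-00-, -00--1, -0011-, -01-0-, 0-000-, 0-111-, 00---1, 00-11-, 0011--, 1---01, 1--0-1, 1-1-0-, 11-1-0, 11-10-
Minterm coverage:
  m0 ⊆ -0-00-,0-000-
  m1 ⊆ ---001,--0-01,-0--01,-0-0-1,-0-00-,-00--1,0-000-,00---1
  m3 ⊆ -0-0-1,-00--1,00---1
  m5 ⊆ --0-01,-0--01,-00--1,00---1
  m6 ⊆ ---110,-0011-,00-11-
  m7 ⊆ -00--1,-0011-,00---1,00-11-
  m8 ⊆ -0-00-,-01-0-
  m9 ⊆ ---001,-0--01,-0-0-1,-0-00-,-01-0-,00---1
  m11 ⊆ -0-0-1,00---1
  m12 ⊆ --11-0,-01-0-,0011--
  m13 ⊆ -0--01,-01-0-,00---1,0011--
  m14 ⊆ ---110,--11-0,0-111-,00-11-,0011--
  m15 ⊆ 0-111-,00---1,00-11-,0011--
  m16 ⊆ 0-000- [E]
  m17 ⊆ ---001,--0-01,0-000-
  m21 ⊆ --0-01 [E]
  m22 ⊆ ---110 [E]
  m25 ⊆ ---001 [E]
  m28 ⊆ --11-0 [E]
  m30 ⊆ ---110,--11-0,0-111-
  m31 ⊆ 0-111- [E]
  m32 ⊆ -0-00- [E]
  m33 ⊆ ---001,--0-01,-0--01,-0-0-1,-0-00-,-00--1,1---01,1--0-1
  m35 ⊆ -0-0-1,-00--1,1--0-1
  m37 ⊆ --0-01,-0--01,-00--1,1---01
  m38 ⊆ ---110,-0011-
  m39 ⊆ -00--1,-0011-
  m40 ⊆ -0-00-,-01-0-,1-1-0-
  m41 ⊆ ---001,-0--01,-0-0-1,-0-00-,-01-0-,1---01,1--0-1,1-1-0-
  m43 ⊆ -0-0-1,1--0-1
  m44 ⊆ --11-0,-01-0-,1-1-0-
  m45 ⊆ -0--01,-01-0-,1---01,1-1-0-
  m46 ⊆ ---110,--11-0
  m49 ⊆ ---001,--0-01,1---01,1--0-1
  m51 ⊆ 1--0-1 [E]
  m52 ⊆ 11-1-0,11-10-
  m53 ⊆ --0-01,1---01,11-10-
  m54 ⊆ ---110,11-1-0
  m56 ⊆ 1-1-0- [E]
  m57 ⊆ ---001,1---01,1--0-1,1-1-0-
  m59 ⊆ 1--0-1 [E]
  m60 ⊆ --11-0,1-1-0-,11-1-0,11-10-
  m61 ⊆ 1---01,1-1-0-,11-10-
  m62 ⊆ ---110,--11-0,11-1-0
E = {---001, ---110, --0-01, --11-0, -0-00-, 0-000-, 0-111-, 1--0-1, 1-1-0-}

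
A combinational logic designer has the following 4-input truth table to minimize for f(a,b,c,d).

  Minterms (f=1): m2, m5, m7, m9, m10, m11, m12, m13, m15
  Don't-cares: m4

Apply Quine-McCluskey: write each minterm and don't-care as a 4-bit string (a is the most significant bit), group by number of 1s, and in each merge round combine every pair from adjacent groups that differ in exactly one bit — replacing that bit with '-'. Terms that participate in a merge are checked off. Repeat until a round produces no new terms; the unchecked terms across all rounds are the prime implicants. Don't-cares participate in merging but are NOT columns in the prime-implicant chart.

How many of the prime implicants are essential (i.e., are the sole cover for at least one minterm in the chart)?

4

size-2^0 implicants → 0010(✓)  0100(✓)  0101(✓)  0111(✓)  1001(✓)  1010(✓)  1011(✓)  1100(✓)  1101(✓)  1111(✓)
size-2^1 implicants → -010  -100(✓)  -101(✓)  -111(✓)  01-1(✓)  010-(✓)  1-01(✓)  1-11(✓)  10-1(✓)  101-  11-1(✓)  110-(✓)
size-2^2 implicants → -1-1  -10-  1--1
Unchecked terms (primes): -010, -1-1, -10-, 1--1, 101-
Minterm coverage:
  m2 ⊆ -010 [E]
  m5 ⊆ -1-1,-10-
  m7 ⊆ -1-1 [E]
  m9 ⊆ 1--1 [E]
  m10 ⊆ -010,101-
  m11 ⊆ 1--1,101-
  m12 ⊆ -10- [E]
  m13 ⊆ -1-1,-10-,1--1
  m15 ⊆ -1-1,1--1
E = {-010, -1-1, -10-, 1--1}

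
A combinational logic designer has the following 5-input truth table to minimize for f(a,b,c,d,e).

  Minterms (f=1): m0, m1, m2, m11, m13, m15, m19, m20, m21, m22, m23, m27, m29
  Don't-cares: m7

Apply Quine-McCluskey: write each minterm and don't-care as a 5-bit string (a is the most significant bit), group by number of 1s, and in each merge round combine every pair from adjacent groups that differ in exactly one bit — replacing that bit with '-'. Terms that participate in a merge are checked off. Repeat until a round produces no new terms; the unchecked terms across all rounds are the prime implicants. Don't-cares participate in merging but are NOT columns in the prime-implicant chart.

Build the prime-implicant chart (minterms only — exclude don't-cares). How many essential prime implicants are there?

[col 0] 00000*, 00001*, 00010*, 00111*, 01011*, 01101*, 01111*, 10011*, 10100*, 10101*, 10110*, 10111*, 11011*, 11101*
[col 1] -0111, -1011, -1101, 0-111, 000-0, 0000-, 01-11, 011-1, 1-011, 1-101, 10-11, 101-0*, 101-1*, 1010-*, 1011-*
[col 2] 101--
Prime implicants: -0111, -1011, -1101, 0-111, 000-0, 0000-, 01-11, 011-1, 1-011, 1-101, 10-11, 101--
PI chart (minterm → PIs covering it):
  0 | 000-0,0000-
  1 | 0000-  (sole → essential)
  2 | 000-0  (sole → essential)
  11 | -1011,01-11
  13 | -1101,011-1
  15 | 0-111,01-11,011-1
  19 | 1-011,10-11
  20 | 101--  (sole → essential)
  21 | 1-101,101--
  22 | 101--  (sole → essential)
  23 | -0111,10-11,101--
  27 | -1011,1-011
  29 | -1101,1-101
Essential prime implicants: 000-0, 0000-, 101--

3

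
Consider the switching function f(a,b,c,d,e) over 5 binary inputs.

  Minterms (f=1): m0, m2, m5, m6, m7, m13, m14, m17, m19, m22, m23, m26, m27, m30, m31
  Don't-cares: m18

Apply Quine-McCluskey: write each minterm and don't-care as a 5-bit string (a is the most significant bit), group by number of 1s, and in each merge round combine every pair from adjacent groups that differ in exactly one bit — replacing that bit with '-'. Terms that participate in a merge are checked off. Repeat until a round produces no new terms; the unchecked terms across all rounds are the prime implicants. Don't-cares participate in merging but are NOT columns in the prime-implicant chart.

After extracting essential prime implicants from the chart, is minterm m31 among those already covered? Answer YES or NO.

YES

Round 0: 00000✓ 00010✓ 00101✓ 00110✓ 00111✓ 01101✓ 01110✓ 10001✓ 10010✓ 10011✓ 10110✓ 10111✓ 11010✓ 11011✓ 11110✓ 11111✓
Round 1: -0010✓ -0110✓ -0111✓ -1110✓ 0-101 0-110✓ 00-10✓ 000-0 001-1 0011-✓ 1-010✓ 1-011✓ 1-110✓ 1-111✓ 10-10✓ 10-11✓ 100-1 1001-✓ 1011-✓ 11-10✓ 11-11✓ 1101-✓ 1111-✓
Round 2: --110 -0-10 -011- 1--10✓ 1--11✓ 1-01-✓ 1-11-✓ 10-1-✓ 11-1-✓
Round 3: 1--1-
PIs = {--110, -0-10, -011-, 0-101, 000-0, 001-1, 1--1-, 100-1}
Coverage chart:
  m0: 000-0 ←essential
  m2: -0-10,000-0
  m5: 0-101,001-1
  m6: --110,-0-10,-011-
  m7: -011-,001-1
  m13: 0-101 ←essential
  m14: --110 ←essential
  m17: 100-1 ←essential
  m19: 1--1-,100-1
  m22: --110,-0-10,-011-,1--1-
  m23: -011-,1--1-
  m26: 1--1- ←essential
  m27: 1--1- ←essential
  m30: --110,1--1-
  m31: 1--1- ←essential
Essential: --110, 0-101, 000-0, 1--1-, 100-1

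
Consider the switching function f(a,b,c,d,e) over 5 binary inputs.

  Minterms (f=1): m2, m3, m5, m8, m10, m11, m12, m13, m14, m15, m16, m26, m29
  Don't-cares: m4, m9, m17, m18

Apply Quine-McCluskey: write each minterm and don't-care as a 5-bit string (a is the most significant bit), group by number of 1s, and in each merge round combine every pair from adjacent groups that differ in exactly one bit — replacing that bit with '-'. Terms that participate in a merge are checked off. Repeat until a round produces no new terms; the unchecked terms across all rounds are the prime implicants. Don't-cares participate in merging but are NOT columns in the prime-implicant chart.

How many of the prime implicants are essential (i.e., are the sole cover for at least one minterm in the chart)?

[col 0] 00010*, 00011*, 00100*, 00101*, 01000*, 01001*, 01010*, 01011*, 01100*, 01101*, 01110*, 01111*, 10000*, 10001*, 10010*, 11010*, 11101*
[col 1] -0010*, -1010*, -1101, 0-010*, 0-011*, 0-100*, 0-101*, 0001-*, 0010-*, 01-00*, 01-01*, 01-10*, 01-11*, 010-0*, 010-1*, 0100-*, 0101-*, 011-0*, 011-1*, 0110-*, 0111-*, 1-010*, 100-0, 1000-
[col 2] --010, 0-01-, 0-10-, 01--0*, 01--1*, 01-0-*, 01-1-*, 010--*, 011--*
[col 3] 01---
Prime implicants: --010, -1101, 0-01-, 0-10-, 01---, 100-0, 1000-
PI chart (minterm → PIs covering it):
  2 | --010,0-01-
  3 | 0-01-  (sole → essential)
  5 | 0-10-  (sole → essential)
  8 | 01---  (sole → essential)
  10 | --010,0-01-,01---
  11 | 0-01-,01---
  12 | 0-10-,01---
  13 | -1101,0-10-,01---
  14 | 01---  (sole → essential)
  15 | 01---  (sole → essential)
  16 | 100-0,1000-
  26 | --010  (sole → essential)
  29 | -1101  (sole → essential)
Essential prime implicants: --010, -1101, 0-01-, 0-10-, 01---

5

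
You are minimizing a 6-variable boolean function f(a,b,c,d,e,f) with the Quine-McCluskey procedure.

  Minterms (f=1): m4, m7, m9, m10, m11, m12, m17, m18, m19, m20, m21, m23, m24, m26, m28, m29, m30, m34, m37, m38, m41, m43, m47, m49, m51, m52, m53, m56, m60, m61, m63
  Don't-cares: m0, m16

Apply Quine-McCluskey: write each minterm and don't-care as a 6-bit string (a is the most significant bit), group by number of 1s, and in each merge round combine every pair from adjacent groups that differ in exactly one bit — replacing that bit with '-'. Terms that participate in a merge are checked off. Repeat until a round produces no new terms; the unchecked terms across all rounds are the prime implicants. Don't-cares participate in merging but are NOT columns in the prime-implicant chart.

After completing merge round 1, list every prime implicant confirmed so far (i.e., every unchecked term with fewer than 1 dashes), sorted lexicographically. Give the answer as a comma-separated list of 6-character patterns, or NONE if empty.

[col 0] 000000*, 000100*, 000111*, 001001*, 001010*, 001011*, 001100*, 010000*, 010001*, 010010*, 010011*, 010100*, 010101*, 010111*, 011000*, 011010*, 011100*, 011101*, 011110*, 100010*, 100101*, 100110*, 101001*, 101011*, 101111*, 110001*, 110011*, 110100*, 110101*, 111000*, 111100*, 111101*, 111111*
[col 1] -01001*, -01011*, -10001*, -10011*, -10100*, -10101*, -11000*, -11100*, -11101*, 0-0000*, 0-0100*, 0-0111, 0-1010, 0-1100*, 00-100*, 000-00*, 0010-1*, 00101-, 01-000*, 01-010*, 01-100*, 01-101*, 010-00*, 010-01*, 010-11*, 0100-0*, 0100-1*, 01000-*, 01001-*, 0101-1*, 01010-*, 011-00*, 011-10*, 0110-0*, 0111-0*, 01110-*, 1-0101, 1-1111, 100-10, 101-11, 1010-1*, 11-100*, 11-101*, 110-01*, 1100-1*, 11010-*, 111-00*, 1111-1, 11110-*
[col 2] -010-1, -1-100*, -1-101*, -10-01, -100-1, -1010-*, -11-00, -1110-*, 0--100, 0-0-00, 01--00, 01-0-0, 01-10-*, 010--1, 010-0-, 0100--, 011--0, 11-10-*
[col 3] -1-10-
Prime implicants: -010-1, -1-10-, -10-01, -100-1, -11-00, 0--100, 0-0-00, 0-0111, 0-1010, 00101-, 01--00, 01-0-0, 010--1, 010-0-, 0100--, 011--0, 1-0101, 1-1111, 100-10, 101-11, 1111-1

NONE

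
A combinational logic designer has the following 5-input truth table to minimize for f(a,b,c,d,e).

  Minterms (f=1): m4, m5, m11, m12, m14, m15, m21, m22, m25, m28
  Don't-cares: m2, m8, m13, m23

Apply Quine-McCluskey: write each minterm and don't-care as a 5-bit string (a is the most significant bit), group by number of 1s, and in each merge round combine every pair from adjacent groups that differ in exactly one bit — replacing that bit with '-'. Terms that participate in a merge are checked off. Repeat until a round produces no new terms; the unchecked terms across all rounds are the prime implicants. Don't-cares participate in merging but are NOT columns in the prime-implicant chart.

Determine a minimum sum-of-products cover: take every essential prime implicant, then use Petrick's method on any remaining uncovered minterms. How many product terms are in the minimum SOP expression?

Round 0: 00010 00100✓ 00101✓ 01000✓ 01011✓ 01100✓ 01101✓ 01110✓ 01111✓ 10101✓ 10110✓ 10111✓ 11001 11100✓
Round 1: -0101 -1100 0-100✓ 0-101✓ 0010-✓ 01-00 01-11 011-0✓ 011-1✓ 0110-✓ 0111-✓ 101-1 1011-
Round 2: 0-10- 011--
PIs = {-0101, -1100, 0-10-, 00010, 01-00, 01-11, 011--, 101-1, 1011-, 11001}
Coverage chart:
  m4: 0-10- ←essential
  m5: -0101,0-10-
  m11: 01-11 ←essential
  m12: -1100,0-10-,01-00,011--
  m14: 011-- ←essential
  m15: 01-11,011--
  m21: -0101,101-1
  m22: 1011- ←essential
  m25: 11001 ←essential
  m28: -1100 ←essential
Essential: -1100, 0-10-, 01-11, 011--, 1011-, 11001
Petrick residual → -0101
Min cover (7 terms): b'cd'e + bcd'e' + a'cd' + a'bde + a'bc + ab'cd + abc'd'e

7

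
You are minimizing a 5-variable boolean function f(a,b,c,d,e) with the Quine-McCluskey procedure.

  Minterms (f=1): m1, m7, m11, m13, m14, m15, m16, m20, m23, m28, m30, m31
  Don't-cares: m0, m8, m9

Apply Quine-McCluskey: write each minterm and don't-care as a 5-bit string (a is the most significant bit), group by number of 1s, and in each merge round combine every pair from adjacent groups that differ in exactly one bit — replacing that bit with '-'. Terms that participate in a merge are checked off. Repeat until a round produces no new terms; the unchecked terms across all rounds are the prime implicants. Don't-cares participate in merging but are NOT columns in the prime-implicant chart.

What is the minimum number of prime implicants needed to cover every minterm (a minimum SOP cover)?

Round 0: 00000✓ 00001✓ 00111✓ 01000✓ 01001✓ 01011✓ 01101✓ 01110✓ 01111✓ 10000✓ 10100✓ 10111✓ 11100✓ 11110✓ 11111✓
Round 1: -0000 -0111✓ -1110✓ -1111✓ 0-000✓ 0-001✓ 0-111✓ 0000-✓ 01-01✓ 01-11✓ 010-1✓ 0100-✓ 011-1✓ 0111-✓ 1-100 1-111✓ 10-00 111-0 1111-✓
Round 2: --111 -111- 0-00- 01--1
PIs = {--111, -0000, -111-, 0-00-, 01--1, 1-100, 10-00, 111-0}
Coverage chart:
  m1: 0-00- ←essential
  m7: --111 ←essential
  m11: 01--1 ←essential
  m13: 01--1 ←essential
  m14: -111- ←essential
  m15: --111,-111-,01--1
  m16: -0000,10-00
  m20: 1-100,10-00
  m23: --111 ←essential
  m28: 1-100,111-0
  m30: -111-,111-0
  m31: --111,-111-
Essential: --111, -111-, 0-00-, 01--1
Petrick residual → -0000, 1-100
Min cover (6 terms): cde + b'c'd'e' + bcd + a'c'd' + a'be + acd'e'

6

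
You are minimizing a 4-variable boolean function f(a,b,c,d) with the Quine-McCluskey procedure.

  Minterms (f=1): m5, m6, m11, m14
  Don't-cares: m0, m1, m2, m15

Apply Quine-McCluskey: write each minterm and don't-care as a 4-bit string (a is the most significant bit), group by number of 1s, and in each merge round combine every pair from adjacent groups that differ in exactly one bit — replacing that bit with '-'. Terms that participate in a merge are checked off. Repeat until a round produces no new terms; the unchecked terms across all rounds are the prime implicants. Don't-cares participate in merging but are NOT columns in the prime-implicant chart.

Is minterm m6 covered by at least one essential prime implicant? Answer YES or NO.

Round 0: 0000✓ 0001✓ 0010✓ 0101✓ 0110✓ 1011✓ 1110✓ 1111✓
Round 1: -110 0-01 0-10 00-0 000- 1-11 111-
PIs = {-110, 0-01, 0-10, 00-0, 000-, 1-11, 111-}
Coverage chart:
  m5: 0-01 ←essential
  m6: -110,0-10
  m11: 1-11 ←essential
  m14: -110,111-
Essential: 0-01, 1-11

NO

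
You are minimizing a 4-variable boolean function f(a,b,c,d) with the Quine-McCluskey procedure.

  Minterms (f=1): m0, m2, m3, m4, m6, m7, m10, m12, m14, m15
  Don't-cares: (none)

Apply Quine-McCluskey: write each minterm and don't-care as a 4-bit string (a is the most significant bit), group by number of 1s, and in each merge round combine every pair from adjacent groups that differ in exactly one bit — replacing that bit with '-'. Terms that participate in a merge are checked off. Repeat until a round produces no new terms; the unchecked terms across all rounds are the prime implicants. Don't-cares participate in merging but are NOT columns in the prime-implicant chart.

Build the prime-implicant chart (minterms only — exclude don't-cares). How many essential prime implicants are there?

5

Round 0: 0000✓ 0010✓ 0011✓ 0100✓ 0110✓ 0111✓ 1010✓ 1100✓ 1110✓ 1111✓
Round 1: -010✓ -100✓ -110✓ -111✓ 0-00✓ 0-10✓ 0-11✓ 00-0✓ 001-✓ 01-0✓ 011-✓ 1-10✓ 11-0✓ 111-✓
Round 2: --10 -1-0 -11- 0--0 0-1-
PIs = {--10, -1-0, -11-, 0--0, 0-1-}
Coverage chart:
  m0: 0--0 ←essential
  m2: --10,0--0,0-1-
  m3: 0-1- ←essential
  m4: -1-0,0--0
  m6: --10,-1-0,-11-,0--0,0-1-
  m7: -11-,0-1-
  m10: --10 ←essential
  m12: -1-0 ←essential
  m14: --10,-1-0,-11-
  m15: -11- ←essential
Essential: --10, -1-0, -11-, 0--0, 0-1-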